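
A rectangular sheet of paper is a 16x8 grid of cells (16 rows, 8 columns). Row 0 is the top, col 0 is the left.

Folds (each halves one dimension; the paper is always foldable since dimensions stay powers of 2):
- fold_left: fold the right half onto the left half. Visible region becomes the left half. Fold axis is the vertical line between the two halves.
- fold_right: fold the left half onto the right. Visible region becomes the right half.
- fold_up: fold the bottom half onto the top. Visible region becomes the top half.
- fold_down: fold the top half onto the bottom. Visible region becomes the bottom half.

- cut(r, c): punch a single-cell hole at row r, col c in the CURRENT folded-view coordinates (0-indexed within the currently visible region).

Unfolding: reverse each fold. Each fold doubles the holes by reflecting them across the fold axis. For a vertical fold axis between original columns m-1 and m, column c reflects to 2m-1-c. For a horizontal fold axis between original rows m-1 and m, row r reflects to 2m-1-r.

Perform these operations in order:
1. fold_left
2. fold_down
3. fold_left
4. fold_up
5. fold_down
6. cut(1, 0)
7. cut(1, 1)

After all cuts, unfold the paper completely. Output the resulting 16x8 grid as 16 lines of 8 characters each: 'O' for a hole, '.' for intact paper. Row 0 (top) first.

Answer: OOOOOOOO
........
........
OOOOOOOO
OOOOOOOO
........
........
OOOOOOOO
OOOOOOOO
........
........
OOOOOOOO
OOOOOOOO
........
........
OOOOOOOO

Derivation:
Op 1 fold_left: fold axis v@4; visible region now rows[0,16) x cols[0,4) = 16x4
Op 2 fold_down: fold axis h@8; visible region now rows[8,16) x cols[0,4) = 8x4
Op 3 fold_left: fold axis v@2; visible region now rows[8,16) x cols[0,2) = 8x2
Op 4 fold_up: fold axis h@12; visible region now rows[8,12) x cols[0,2) = 4x2
Op 5 fold_down: fold axis h@10; visible region now rows[10,12) x cols[0,2) = 2x2
Op 6 cut(1, 0): punch at orig (11,0); cuts so far [(11, 0)]; region rows[10,12) x cols[0,2) = 2x2
Op 7 cut(1, 1): punch at orig (11,1); cuts so far [(11, 0), (11, 1)]; region rows[10,12) x cols[0,2) = 2x2
Unfold 1 (reflect across h@10): 4 holes -> [(8, 0), (8, 1), (11, 0), (11, 1)]
Unfold 2 (reflect across h@12): 8 holes -> [(8, 0), (8, 1), (11, 0), (11, 1), (12, 0), (12, 1), (15, 0), (15, 1)]
Unfold 3 (reflect across v@2): 16 holes -> [(8, 0), (8, 1), (8, 2), (8, 3), (11, 0), (11, 1), (11, 2), (11, 3), (12, 0), (12, 1), (12, 2), (12, 3), (15, 0), (15, 1), (15, 2), (15, 3)]
Unfold 4 (reflect across h@8): 32 holes -> [(0, 0), (0, 1), (0, 2), (0, 3), (3, 0), (3, 1), (3, 2), (3, 3), (4, 0), (4, 1), (4, 2), (4, 3), (7, 0), (7, 1), (7, 2), (7, 3), (8, 0), (8, 1), (8, 2), (8, 3), (11, 0), (11, 1), (11, 2), (11, 3), (12, 0), (12, 1), (12, 2), (12, 3), (15, 0), (15, 1), (15, 2), (15, 3)]
Unfold 5 (reflect across v@4): 64 holes -> [(0, 0), (0, 1), (0, 2), (0, 3), (0, 4), (0, 5), (0, 6), (0, 7), (3, 0), (3, 1), (3, 2), (3, 3), (3, 4), (3, 5), (3, 6), (3, 7), (4, 0), (4, 1), (4, 2), (4, 3), (4, 4), (4, 5), (4, 6), (4, 7), (7, 0), (7, 1), (7, 2), (7, 3), (7, 4), (7, 5), (7, 6), (7, 7), (8, 0), (8, 1), (8, 2), (8, 3), (8, 4), (8, 5), (8, 6), (8, 7), (11, 0), (11, 1), (11, 2), (11, 3), (11, 4), (11, 5), (11, 6), (11, 7), (12, 0), (12, 1), (12, 2), (12, 3), (12, 4), (12, 5), (12, 6), (12, 7), (15, 0), (15, 1), (15, 2), (15, 3), (15, 4), (15, 5), (15, 6), (15, 7)]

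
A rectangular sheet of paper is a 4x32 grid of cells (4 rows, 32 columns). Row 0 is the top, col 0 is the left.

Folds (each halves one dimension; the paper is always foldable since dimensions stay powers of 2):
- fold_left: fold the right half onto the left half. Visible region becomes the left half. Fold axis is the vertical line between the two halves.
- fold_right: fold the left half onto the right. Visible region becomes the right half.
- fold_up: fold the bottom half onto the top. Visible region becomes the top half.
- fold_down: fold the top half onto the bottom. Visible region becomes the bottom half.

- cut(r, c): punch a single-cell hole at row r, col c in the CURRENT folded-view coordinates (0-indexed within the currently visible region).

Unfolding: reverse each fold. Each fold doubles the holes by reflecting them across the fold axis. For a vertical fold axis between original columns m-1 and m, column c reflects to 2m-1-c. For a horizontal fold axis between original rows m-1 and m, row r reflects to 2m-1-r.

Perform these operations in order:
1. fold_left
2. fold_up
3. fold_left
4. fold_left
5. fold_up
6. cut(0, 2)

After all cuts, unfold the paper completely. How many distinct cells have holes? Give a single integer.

Answer: 32

Derivation:
Op 1 fold_left: fold axis v@16; visible region now rows[0,4) x cols[0,16) = 4x16
Op 2 fold_up: fold axis h@2; visible region now rows[0,2) x cols[0,16) = 2x16
Op 3 fold_left: fold axis v@8; visible region now rows[0,2) x cols[0,8) = 2x8
Op 4 fold_left: fold axis v@4; visible region now rows[0,2) x cols[0,4) = 2x4
Op 5 fold_up: fold axis h@1; visible region now rows[0,1) x cols[0,4) = 1x4
Op 6 cut(0, 2): punch at orig (0,2); cuts so far [(0, 2)]; region rows[0,1) x cols[0,4) = 1x4
Unfold 1 (reflect across h@1): 2 holes -> [(0, 2), (1, 2)]
Unfold 2 (reflect across v@4): 4 holes -> [(0, 2), (0, 5), (1, 2), (1, 5)]
Unfold 3 (reflect across v@8): 8 holes -> [(0, 2), (0, 5), (0, 10), (0, 13), (1, 2), (1, 5), (1, 10), (1, 13)]
Unfold 4 (reflect across h@2): 16 holes -> [(0, 2), (0, 5), (0, 10), (0, 13), (1, 2), (1, 5), (1, 10), (1, 13), (2, 2), (2, 5), (2, 10), (2, 13), (3, 2), (3, 5), (3, 10), (3, 13)]
Unfold 5 (reflect across v@16): 32 holes -> [(0, 2), (0, 5), (0, 10), (0, 13), (0, 18), (0, 21), (0, 26), (0, 29), (1, 2), (1, 5), (1, 10), (1, 13), (1, 18), (1, 21), (1, 26), (1, 29), (2, 2), (2, 5), (2, 10), (2, 13), (2, 18), (2, 21), (2, 26), (2, 29), (3, 2), (3, 5), (3, 10), (3, 13), (3, 18), (3, 21), (3, 26), (3, 29)]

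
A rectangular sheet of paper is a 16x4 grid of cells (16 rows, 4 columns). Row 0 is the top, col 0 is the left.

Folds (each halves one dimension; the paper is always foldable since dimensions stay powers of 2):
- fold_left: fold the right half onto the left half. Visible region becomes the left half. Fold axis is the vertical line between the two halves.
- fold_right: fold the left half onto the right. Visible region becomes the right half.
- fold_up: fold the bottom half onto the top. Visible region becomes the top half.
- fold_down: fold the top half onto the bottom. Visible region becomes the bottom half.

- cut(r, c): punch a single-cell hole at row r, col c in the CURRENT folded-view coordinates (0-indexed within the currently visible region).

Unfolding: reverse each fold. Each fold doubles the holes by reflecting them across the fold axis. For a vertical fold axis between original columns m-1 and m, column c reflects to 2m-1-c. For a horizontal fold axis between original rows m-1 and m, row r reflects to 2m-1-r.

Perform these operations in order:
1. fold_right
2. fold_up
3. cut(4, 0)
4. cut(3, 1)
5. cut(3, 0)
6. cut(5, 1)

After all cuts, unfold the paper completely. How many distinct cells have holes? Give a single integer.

Op 1 fold_right: fold axis v@2; visible region now rows[0,16) x cols[2,4) = 16x2
Op 2 fold_up: fold axis h@8; visible region now rows[0,8) x cols[2,4) = 8x2
Op 3 cut(4, 0): punch at orig (4,2); cuts so far [(4, 2)]; region rows[0,8) x cols[2,4) = 8x2
Op 4 cut(3, 1): punch at orig (3,3); cuts so far [(3, 3), (4, 2)]; region rows[0,8) x cols[2,4) = 8x2
Op 5 cut(3, 0): punch at orig (3,2); cuts so far [(3, 2), (3, 3), (4, 2)]; region rows[0,8) x cols[2,4) = 8x2
Op 6 cut(5, 1): punch at orig (5,3); cuts so far [(3, 2), (3, 3), (4, 2), (5, 3)]; region rows[0,8) x cols[2,4) = 8x2
Unfold 1 (reflect across h@8): 8 holes -> [(3, 2), (3, 3), (4, 2), (5, 3), (10, 3), (11, 2), (12, 2), (12, 3)]
Unfold 2 (reflect across v@2): 16 holes -> [(3, 0), (3, 1), (3, 2), (3, 3), (4, 1), (4, 2), (5, 0), (5, 3), (10, 0), (10, 3), (11, 1), (11, 2), (12, 0), (12, 1), (12, 2), (12, 3)]

Answer: 16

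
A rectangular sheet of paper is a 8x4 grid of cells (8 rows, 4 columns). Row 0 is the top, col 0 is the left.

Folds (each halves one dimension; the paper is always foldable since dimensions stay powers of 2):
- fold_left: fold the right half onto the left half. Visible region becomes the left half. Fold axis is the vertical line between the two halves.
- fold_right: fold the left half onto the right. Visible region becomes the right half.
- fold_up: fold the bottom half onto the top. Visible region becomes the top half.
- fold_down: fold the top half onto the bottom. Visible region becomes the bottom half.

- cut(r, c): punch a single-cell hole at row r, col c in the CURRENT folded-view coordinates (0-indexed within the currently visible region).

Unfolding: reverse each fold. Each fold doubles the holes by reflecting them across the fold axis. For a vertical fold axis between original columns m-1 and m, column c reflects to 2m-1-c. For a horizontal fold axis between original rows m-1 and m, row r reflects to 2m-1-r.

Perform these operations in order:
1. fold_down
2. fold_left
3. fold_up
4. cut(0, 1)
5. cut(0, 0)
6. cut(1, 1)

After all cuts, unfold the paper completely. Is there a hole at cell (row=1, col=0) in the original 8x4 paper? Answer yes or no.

Answer: no

Derivation:
Op 1 fold_down: fold axis h@4; visible region now rows[4,8) x cols[0,4) = 4x4
Op 2 fold_left: fold axis v@2; visible region now rows[4,8) x cols[0,2) = 4x2
Op 3 fold_up: fold axis h@6; visible region now rows[4,6) x cols[0,2) = 2x2
Op 4 cut(0, 1): punch at orig (4,1); cuts so far [(4, 1)]; region rows[4,6) x cols[0,2) = 2x2
Op 5 cut(0, 0): punch at orig (4,0); cuts so far [(4, 0), (4, 1)]; region rows[4,6) x cols[0,2) = 2x2
Op 6 cut(1, 1): punch at orig (5,1); cuts so far [(4, 0), (4, 1), (5, 1)]; region rows[4,6) x cols[0,2) = 2x2
Unfold 1 (reflect across h@6): 6 holes -> [(4, 0), (4, 1), (5, 1), (6, 1), (7, 0), (7, 1)]
Unfold 2 (reflect across v@2): 12 holes -> [(4, 0), (4, 1), (4, 2), (4, 3), (5, 1), (5, 2), (6, 1), (6, 2), (7, 0), (7, 1), (7, 2), (7, 3)]
Unfold 3 (reflect across h@4): 24 holes -> [(0, 0), (0, 1), (0, 2), (0, 3), (1, 1), (1, 2), (2, 1), (2, 2), (3, 0), (3, 1), (3, 2), (3, 3), (4, 0), (4, 1), (4, 2), (4, 3), (5, 1), (5, 2), (6, 1), (6, 2), (7, 0), (7, 1), (7, 2), (7, 3)]
Holes: [(0, 0), (0, 1), (0, 2), (0, 3), (1, 1), (1, 2), (2, 1), (2, 2), (3, 0), (3, 1), (3, 2), (3, 3), (4, 0), (4, 1), (4, 2), (4, 3), (5, 1), (5, 2), (6, 1), (6, 2), (7, 0), (7, 1), (7, 2), (7, 3)]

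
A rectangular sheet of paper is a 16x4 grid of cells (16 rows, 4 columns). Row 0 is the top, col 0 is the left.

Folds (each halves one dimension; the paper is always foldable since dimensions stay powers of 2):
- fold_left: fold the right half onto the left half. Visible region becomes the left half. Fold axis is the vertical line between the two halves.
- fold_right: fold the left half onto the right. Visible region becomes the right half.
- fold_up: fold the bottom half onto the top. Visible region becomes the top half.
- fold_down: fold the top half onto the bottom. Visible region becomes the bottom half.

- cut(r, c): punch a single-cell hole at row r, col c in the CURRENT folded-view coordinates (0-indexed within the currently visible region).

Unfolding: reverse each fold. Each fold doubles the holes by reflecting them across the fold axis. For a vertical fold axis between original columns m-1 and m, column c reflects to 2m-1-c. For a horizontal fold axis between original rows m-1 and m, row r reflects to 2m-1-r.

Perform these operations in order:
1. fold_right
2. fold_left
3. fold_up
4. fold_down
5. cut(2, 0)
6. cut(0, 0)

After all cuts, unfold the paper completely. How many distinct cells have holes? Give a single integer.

Op 1 fold_right: fold axis v@2; visible region now rows[0,16) x cols[2,4) = 16x2
Op 2 fold_left: fold axis v@3; visible region now rows[0,16) x cols[2,3) = 16x1
Op 3 fold_up: fold axis h@8; visible region now rows[0,8) x cols[2,3) = 8x1
Op 4 fold_down: fold axis h@4; visible region now rows[4,8) x cols[2,3) = 4x1
Op 5 cut(2, 0): punch at orig (6,2); cuts so far [(6, 2)]; region rows[4,8) x cols[2,3) = 4x1
Op 6 cut(0, 0): punch at orig (4,2); cuts so far [(4, 2), (6, 2)]; region rows[4,8) x cols[2,3) = 4x1
Unfold 1 (reflect across h@4): 4 holes -> [(1, 2), (3, 2), (4, 2), (6, 2)]
Unfold 2 (reflect across h@8): 8 holes -> [(1, 2), (3, 2), (4, 2), (6, 2), (9, 2), (11, 2), (12, 2), (14, 2)]
Unfold 3 (reflect across v@3): 16 holes -> [(1, 2), (1, 3), (3, 2), (3, 3), (4, 2), (4, 3), (6, 2), (6, 3), (9, 2), (9, 3), (11, 2), (11, 3), (12, 2), (12, 3), (14, 2), (14, 3)]
Unfold 4 (reflect across v@2): 32 holes -> [(1, 0), (1, 1), (1, 2), (1, 3), (3, 0), (3, 1), (3, 2), (3, 3), (4, 0), (4, 1), (4, 2), (4, 3), (6, 0), (6, 1), (6, 2), (6, 3), (9, 0), (9, 1), (9, 2), (9, 3), (11, 0), (11, 1), (11, 2), (11, 3), (12, 0), (12, 1), (12, 2), (12, 3), (14, 0), (14, 1), (14, 2), (14, 3)]

Answer: 32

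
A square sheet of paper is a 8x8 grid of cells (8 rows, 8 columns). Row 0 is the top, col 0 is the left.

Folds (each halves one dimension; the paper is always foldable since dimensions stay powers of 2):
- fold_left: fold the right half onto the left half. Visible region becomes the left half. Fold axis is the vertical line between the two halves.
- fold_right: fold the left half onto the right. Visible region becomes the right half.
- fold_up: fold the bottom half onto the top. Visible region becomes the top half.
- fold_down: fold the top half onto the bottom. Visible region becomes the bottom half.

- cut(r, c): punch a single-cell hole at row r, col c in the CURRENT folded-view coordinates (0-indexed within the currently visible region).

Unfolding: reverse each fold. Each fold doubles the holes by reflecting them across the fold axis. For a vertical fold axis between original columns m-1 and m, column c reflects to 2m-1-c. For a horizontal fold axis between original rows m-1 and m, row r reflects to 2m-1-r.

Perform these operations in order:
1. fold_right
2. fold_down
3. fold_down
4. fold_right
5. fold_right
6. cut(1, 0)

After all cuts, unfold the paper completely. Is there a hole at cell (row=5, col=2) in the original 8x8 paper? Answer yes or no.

Answer: no

Derivation:
Op 1 fold_right: fold axis v@4; visible region now rows[0,8) x cols[4,8) = 8x4
Op 2 fold_down: fold axis h@4; visible region now rows[4,8) x cols[4,8) = 4x4
Op 3 fold_down: fold axis h@6; visible region now rows[6,8) x cols[4,8) = 2x4
Op 4 fold_right: fold axis v@6; visible region now rows[6,8) x cols[6,8) = 2x2
Op 5 fold_right: fold axis v@7; visible region now rows[6,8) x cols[7,8) = 2x1
Op 6 cut(1, 0): punch at orig (7,7); cuts so far [(7, 7)]; region rows[6,8) x cols[7,8) = 2x1
Unfold 1 (reflect across v@7): 2 holes -> [(7, 6), (7, 7)]
Unfold 2 (reflect across v@6): 4 holes -> [(7, 4), (7, 5), (7, 6), (7, 7)]
Unfold 3 (reflect across h@6): 8 holes -> [(4, 4), (4, 5), (4, 6), (4, 7), (7, 4), (7, 5), (7, 6), (7, 7)]
Unfold 4 (reflect across h@4): 16 holes -> [(0, 4), (0, 5), (0, 6), (0, 7), (3, 4), (3, 5), (3, 6), (3, 7), (4, 4), (4, 5), (4, 6), (4, 7), (7, 4), (7, 5), (7, 6), (7, 7)]
Unfold 5 (reflect across v@4): 32 holes -> [(0, 0), (0, 1), (0, 2), (0, 3), (0, 4), (0, 5), (0, 6), (0, 7), (3, 0), (3, 1), (3, 2), (3, 3), (3, 4), (3, 5), (3, 6), (3, 7), (4, 0), (4, 1), (4, 2), (4, 3), (4, 4), (4, 5), (4, 6), (4, 7), (7, 0), (7, 1), (7, 2), (7, 3), (7, 4), (7, 5), (7, 6), (7, 7)]
Holes: [(0, 0), (0, 1), (0, 2), (0, 3), (0, 4), (0, 5), (0, 6), (0, 7), (3, 0), (3, 1), (3, 2), (3, 3), (3, 4), (3, 5), (3, 6), (3, 7), (4, 0), (4, 1), (4, 2), (4, 3), (4, 4), (4, 5), (4, 6), (4, 7), (7, 0), (7, 1), (7, 2), (7, 3), (7, 4), (7, 5), (7, 6), (7, 7)]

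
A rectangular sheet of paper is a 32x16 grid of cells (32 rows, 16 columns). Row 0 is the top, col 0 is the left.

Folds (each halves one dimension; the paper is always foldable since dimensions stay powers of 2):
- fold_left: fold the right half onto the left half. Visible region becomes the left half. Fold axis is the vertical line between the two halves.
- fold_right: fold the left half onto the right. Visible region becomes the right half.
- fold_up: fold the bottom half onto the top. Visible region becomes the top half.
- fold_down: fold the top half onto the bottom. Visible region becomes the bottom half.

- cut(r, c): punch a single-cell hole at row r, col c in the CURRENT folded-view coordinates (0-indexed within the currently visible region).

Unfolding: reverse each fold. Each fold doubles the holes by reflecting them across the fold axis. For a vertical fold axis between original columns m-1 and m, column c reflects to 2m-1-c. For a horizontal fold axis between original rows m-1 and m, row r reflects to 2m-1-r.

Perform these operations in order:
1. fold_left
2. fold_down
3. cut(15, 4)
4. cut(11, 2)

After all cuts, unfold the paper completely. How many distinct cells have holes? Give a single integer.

Answer: 8

Derivation:
Op 1 fold_left: fold axis v@8; visible region now rows[0,32) x cols[0,8) = 32x8
Op 2 fold_down: fold axis h@16; visible region now rows[16,32) x cols[0,8) = 16x8
Op 3 cut(15, 4): punch at orig (31,4); cuts so far [(31, 4)]; region rows[16,32) x cols[0,8) = 16x8
Op 4 cut(11, 2): punch at orig (27,2); cuts so far [(27, 2), (31, 4)]; region rows[16,32) x cols[0,8) = 16x8
Unfold 1 (reflect across h@16): 4 holes -> [(0, 4), (4, 2), (27, 2), (31, 4)]
Unfold 2 (reflect across v@8): 8 holes -> [(0, 4), (0, 11), (4, 2), (4, 13), (27, 2), (27, 13), (31, 4), (31, 11)]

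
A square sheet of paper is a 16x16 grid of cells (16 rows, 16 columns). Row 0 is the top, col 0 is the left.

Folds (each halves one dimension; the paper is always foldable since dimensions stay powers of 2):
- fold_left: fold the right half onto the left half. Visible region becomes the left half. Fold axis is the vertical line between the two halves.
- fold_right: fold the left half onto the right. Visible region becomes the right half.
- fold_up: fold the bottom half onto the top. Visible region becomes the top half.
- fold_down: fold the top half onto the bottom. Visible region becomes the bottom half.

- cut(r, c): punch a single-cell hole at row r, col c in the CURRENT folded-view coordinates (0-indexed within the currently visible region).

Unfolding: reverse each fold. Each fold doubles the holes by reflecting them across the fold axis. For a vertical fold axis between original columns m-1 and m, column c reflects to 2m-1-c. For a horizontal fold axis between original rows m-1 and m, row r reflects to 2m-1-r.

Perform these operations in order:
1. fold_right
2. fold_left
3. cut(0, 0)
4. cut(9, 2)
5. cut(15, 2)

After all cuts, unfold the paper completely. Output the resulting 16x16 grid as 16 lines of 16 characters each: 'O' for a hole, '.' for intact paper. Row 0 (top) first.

Op 1 fold_right: fold axis v@8; visible region now rows[0,16) x cols[8,16) = 16x8
Op 2 fold_left: fold axis v@12; visible region now rows[0,16) x cols[8,12) = 16x4
Op 3 cut(0, 0): punch at orig (0,8); cuts so far [(0, 8)]; region rows[0,16) x cols[8,12) = 16x4
Op 4 cut(9, 2): punch at orig (9,10); cuts so far [(0, 8), (9, 10)]; region rows[0,16) x cols[8,12) = 16x4
Op 5 cut(15, 2): punch at orig (15,10); cuts so far [(0, 8), (9, 10), (15, 10)]; region rows[0,16) x cols[8,12) = 16x4
Unfold 1 (reflect across v@12): 6 holes -> [(0, 8), (0, 15), (9, 10), (9, 13), (15, 10), (15, 13)]
Unfold 2 (reflect across v@8): 12 holes -> [(0, 0), (0, 7), (0, 8), (0, 15), (9, 2), (9, 5), (9, 10), (9, 13), (15, 2), (15, 5), (15, 10), (15, 13)]

Answer: O......OO......O
................
................
................
................
................
................
................
................
..O..O....O..O..
................
................
................
................
................
..O..O....O..O..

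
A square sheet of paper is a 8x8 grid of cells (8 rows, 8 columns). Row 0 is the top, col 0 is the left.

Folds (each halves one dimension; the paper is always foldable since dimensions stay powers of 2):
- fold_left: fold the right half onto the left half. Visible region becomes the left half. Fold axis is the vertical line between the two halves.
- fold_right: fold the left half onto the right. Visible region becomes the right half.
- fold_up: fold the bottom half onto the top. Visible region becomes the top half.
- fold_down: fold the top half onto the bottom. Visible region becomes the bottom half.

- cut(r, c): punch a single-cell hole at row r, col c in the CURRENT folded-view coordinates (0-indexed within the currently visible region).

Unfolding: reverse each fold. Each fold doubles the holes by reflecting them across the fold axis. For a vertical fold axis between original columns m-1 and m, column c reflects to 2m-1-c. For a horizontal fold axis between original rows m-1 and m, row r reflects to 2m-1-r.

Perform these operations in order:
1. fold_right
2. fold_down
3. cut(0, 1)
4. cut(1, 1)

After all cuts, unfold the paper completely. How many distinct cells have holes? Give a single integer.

Answer: 8

Derivation:
Op 1 fold_right: fold axis v@4; visible region now rows[0,8) x cols[4,8) = 8x4
Op 2 fold_down: fold axis h@4; visible region now rows[4,8) x cols[4,8) = 4x4
Op 3 cut(0, 1): punch at orig (4,5); cuts so far [(4, 5)]; region rows[4,8) x cols[4,8) = 4x4
Op 4 cut(1, 1): punch at orig (5,5); cuts so far [(4, 5), (5, 5)]; region rows[4,8) x cols[4,8) = 4x4
Unfold 1 (reflect across h@4): 4 holes -> [(2, 5), (3, 5), (4, 5), (5, 5)]
Unfold 2 (reflect across v@4): 8 holes -> [(2, 2), (2, 5), (3, 2), (3, 5), (4, 2), (4, 5), (5, 2), (5, 5)]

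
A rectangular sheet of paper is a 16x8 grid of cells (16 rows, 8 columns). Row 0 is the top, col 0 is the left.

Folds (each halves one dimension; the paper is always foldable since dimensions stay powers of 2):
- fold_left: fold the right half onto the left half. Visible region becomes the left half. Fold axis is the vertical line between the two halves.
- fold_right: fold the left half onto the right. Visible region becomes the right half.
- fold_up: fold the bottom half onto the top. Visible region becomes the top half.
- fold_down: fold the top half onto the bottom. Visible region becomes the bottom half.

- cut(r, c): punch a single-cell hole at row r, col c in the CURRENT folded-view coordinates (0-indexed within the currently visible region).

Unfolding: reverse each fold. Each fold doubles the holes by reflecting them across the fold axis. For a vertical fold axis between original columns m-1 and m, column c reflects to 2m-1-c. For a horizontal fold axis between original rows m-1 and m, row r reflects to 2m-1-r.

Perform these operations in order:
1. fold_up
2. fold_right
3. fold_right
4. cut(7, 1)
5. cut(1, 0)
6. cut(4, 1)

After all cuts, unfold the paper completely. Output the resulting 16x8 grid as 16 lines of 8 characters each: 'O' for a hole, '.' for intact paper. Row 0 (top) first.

Answer: ........
.OO..OO.
........
........
O..OO..O
........
........
O..OO..O
O..OO..O
........
........
O..OO..O
........
........
.OO..OO.
........

Derivation:
Op 1 fold_up: fold axis h@8; visible region now rows[0,8) x cols[0,8) = 8x8
Op 2 fold_right: fold axis v@4; visible region now rows[0,8) x cols[4,8) = 8x4
Op 3 fold_right: fold axis v@6; visible region now rows[0,8) x cols[6,8) = 8x2
Op 4 cut(7, 1): punch at orig (7,7); cuts so far [(7, 7)]; region rows[0,8) x cols[6,8) = 8x2
Op 5 cut(1, 0): punch at orig (1,6); cuts so far [(1, 6), (7, 7)]; region rows[0,8) x cols[6,8) = 8x2
Op 6 cut(4, 1): punch at orig (4,7); cuts so far [(1, 6), (4, 7), (7, 7)]; region rows[0,8) x cols[6,8) = 8x2
Unfold 1 (reflect across v@6): 6 holes -> [(1, 5), (1, 6), (4, 4), (4, 7), (7, 4), (7, 7)]
Unfold 2 (reflect across v@4): 12 holes -> [(1, 1), (1, 2), (1, 5), (1, 6), (4, 0), (4, 3), (4, 4), (4, 7), (7, 0), (7, 3), (7, 4), (7, 7)]
Unfold 3 (reflect across h@8): 24 holes -> [(1, 1), (1, 2), (1, 5), (1, 6), (4, 0), (4, 3), (4, 4), (4, 7), (7, 0), (7, 3), (7, 4), (7, 7), (8, 0), (8, 3), (8, 4), (8, 7), (11, 0), (11, 3), (11, 4), (11, 7), (14, 1), (14, 2), (14, 5), (14, 6)]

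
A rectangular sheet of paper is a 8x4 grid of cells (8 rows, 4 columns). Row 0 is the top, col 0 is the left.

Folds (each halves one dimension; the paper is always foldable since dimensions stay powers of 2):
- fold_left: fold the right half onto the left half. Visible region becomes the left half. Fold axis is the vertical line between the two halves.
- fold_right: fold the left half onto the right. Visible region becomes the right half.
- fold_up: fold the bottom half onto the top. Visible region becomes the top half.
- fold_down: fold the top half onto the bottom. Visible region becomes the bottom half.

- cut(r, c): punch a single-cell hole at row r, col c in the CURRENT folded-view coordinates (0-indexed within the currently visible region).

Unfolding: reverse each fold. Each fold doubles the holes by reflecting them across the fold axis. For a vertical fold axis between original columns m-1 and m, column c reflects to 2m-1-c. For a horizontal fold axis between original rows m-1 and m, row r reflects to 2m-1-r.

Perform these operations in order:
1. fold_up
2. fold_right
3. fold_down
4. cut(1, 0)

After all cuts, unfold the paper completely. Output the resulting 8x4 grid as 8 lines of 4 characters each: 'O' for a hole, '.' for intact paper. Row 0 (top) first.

Answer: .OO.
....
....
.OO.
.OO.
....
....
.OO.

Derivation:
Op 1 fold_up: fold axis h@4; visible region now rows[0,4) x cols[0,4) = 4x4
Op 2 fold_right: fold axis v@2; visible region now rows[0,4) x cols[2,4) = 4x2
Op 3 fold_down: fold axis h@2; visible region now rows[2,4) x cols[2,4) = 2x2
Op 4 cut(1, 0): punch at orig (3,2); cuts so far [(3, 2)]; region rows[2,4) x cols[2,4) = 2x2
Unfold 1 (reflect across h@2): 2 holes -> [(0, 2), (3, 2)]
Unfold 2 (reflect across v@2): 4 holes -> [(0, 1), (0, 2), (3, 1), (3, 2)]
Unfold 3 (reflect across h@4): 8 holes -> [(0, 1), (0, 2), (3, 1), (3, 2), (4, 1), (4, 2), (7, 1), (7, 2)]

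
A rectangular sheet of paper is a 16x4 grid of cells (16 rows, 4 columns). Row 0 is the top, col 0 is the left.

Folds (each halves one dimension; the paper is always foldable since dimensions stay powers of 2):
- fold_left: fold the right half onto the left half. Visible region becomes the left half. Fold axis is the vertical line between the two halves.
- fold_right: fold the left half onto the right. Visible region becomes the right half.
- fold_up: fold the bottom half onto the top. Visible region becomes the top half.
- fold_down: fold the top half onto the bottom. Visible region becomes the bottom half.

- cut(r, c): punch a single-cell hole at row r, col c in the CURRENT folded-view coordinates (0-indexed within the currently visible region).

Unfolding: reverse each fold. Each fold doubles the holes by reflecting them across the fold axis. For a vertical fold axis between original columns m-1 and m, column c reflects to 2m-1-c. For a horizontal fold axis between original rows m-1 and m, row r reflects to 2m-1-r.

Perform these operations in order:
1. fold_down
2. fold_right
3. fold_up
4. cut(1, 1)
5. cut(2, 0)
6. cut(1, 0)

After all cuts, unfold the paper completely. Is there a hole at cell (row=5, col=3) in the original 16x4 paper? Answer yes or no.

Op 1 fold_down: fold axis h@8; visible region now rows[8,16) x cols[0,4) = 8x4
Op 2 fold_right: fold axis v@2; visible region now rows[8,16) x cols[2,4) = 8x2
Op 3 fold_up: fold axis h@12; visible region now rows[8,12) x cols[2,4) = 4x2
Op 4 cut(1, 1): punch at orig (9,3); cuts so far [(9, 3)]; region rows[8,12) x cols[2,4) = 4x2
Op 5 cut(2, 0): punch at orig (10,2); cuts so far [(9, 3), (10, 2)]; region rows[8,12) x cols[2,4) = 4x2
Op 6 cut(1, 0): punch at orig (9,2); cuts so far [(9, 2), (9, 3), (10, 2)]; region rows[8,12) x cols[2,4) = 4x2
Unfold 1 (reflect across h@12): 6 holes -> [(9, 2), (9, 3), (10, 2), (13, 2), (14, 2), (14, 3)]
Unfold 2 (reflect across v@2): 12 holes -> [(9, 0), (9, 1), (9, 2), (9, 3), (10, 1), (10, 2), (13, 1), (13, 2), (14, 0), (14, 1), (14, 2), (14, 3)]
Unfold 3 (reflect across h@8): 24 holes -> [(1, 0), (1, 1), (1, 2), (1, 3), (2, 1), (2, 2), (5, 1), (5, 2), (6, 0), (6, 1), (6, 2), (6, 3), (9, 0), (9, 1), (9, 2), (9, 3), (10, 1), (10, 2), (13, 1), (13, 2), (14, 0), (14, 1), (14, 2), (14, 3)]
Holes: [(1, 0), (1, 1), (1, 2), (1, 3), (2, 1), (2, 2), (5, 1), (5, 2), (6, 0), (6, 1), (6, 2), (6, 3), (9, 0), (9, 1), (9, 2), (9, 3), (10, 1), (10, 2), (13, 1), (13, 2), (14, 0), (14, 1), (14, 2), (14, 3)]

Answer: no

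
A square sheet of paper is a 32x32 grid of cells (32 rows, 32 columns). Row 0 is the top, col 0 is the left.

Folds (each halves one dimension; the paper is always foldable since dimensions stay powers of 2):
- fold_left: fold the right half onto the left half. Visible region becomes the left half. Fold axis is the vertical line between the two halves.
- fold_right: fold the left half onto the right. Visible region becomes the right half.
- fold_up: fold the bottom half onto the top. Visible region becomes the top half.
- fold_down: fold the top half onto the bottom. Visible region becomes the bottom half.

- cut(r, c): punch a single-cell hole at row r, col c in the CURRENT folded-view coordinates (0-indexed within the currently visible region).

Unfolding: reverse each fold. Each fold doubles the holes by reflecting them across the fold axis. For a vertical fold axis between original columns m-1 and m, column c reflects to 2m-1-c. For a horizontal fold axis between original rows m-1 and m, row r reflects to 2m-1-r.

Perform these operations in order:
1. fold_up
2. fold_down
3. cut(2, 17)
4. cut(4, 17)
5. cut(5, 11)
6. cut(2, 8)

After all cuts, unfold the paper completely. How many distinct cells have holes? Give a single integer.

Op 1 fold_up: fold axis h@16; visible region now rows[0,16) x cols[0,32) = 16x32
Op 2 fold_down: fold axis h@8; visible region now rows[8,16) x cols[0,32) = 8x32
Op 3 cut(2, 17): punch at orig (10,17); cuts so far [(10, 17)]; region rows[8,16) x cols[0,32) = 8x32
Op 4 cut(4, 17): punch at orig (12,17); cuts so far [(10, 17), (12, 17)]; region rows[8,16) x cols[0,32) = 8x32
Op 5 cut(5, 11): punch at orig (13,11); cuts so far [(10, 17), (12, 17), (13, 11)]; region rows[8,16) x cols[0,32) = 8x32
Op 6 cut(2, 8): punch at orig (10,8); cuts so far [(10, 8), (10, 17), (12, 17), (13, 11)]; region rows[8,16) x cols[0,32) = 8x32
Unfold 1 (reflect across h@8): 8 holes -> [(2, 11), (3, 17), (5, 8), (5, 17), (10, 8), (10, 17), (12, 17), (13, 11)]
Unfold 2 (reflect across h@16): 16 holes -> [(2, 11), (3, 17), (5, 8), (5, 17), (10, 8), (10, 17), (12, 17), (13, 11), (18, 11), (19, 17), (21, 8), (21, 17), (26, 8), (26, 17), (28, 17), (29, 11)]

Answer: 16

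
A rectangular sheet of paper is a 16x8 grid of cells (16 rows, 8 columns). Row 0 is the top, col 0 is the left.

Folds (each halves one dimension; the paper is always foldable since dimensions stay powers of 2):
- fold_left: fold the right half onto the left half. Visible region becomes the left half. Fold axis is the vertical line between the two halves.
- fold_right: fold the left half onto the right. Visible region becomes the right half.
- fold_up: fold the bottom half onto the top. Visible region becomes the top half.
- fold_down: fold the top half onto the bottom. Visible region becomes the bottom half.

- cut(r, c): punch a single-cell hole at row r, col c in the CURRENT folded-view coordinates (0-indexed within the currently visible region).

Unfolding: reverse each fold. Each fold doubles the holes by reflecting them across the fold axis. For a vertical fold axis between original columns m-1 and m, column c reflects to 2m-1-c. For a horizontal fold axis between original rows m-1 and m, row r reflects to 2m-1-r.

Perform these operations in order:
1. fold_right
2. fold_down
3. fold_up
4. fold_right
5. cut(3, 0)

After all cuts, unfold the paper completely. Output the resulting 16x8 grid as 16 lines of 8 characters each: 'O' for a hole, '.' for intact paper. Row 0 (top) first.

Answer: ........
........
........
.OO..OO.
.OO..OO.
........
........
........
........
........
........
.OO..OO.
.OO..OO.
........
........
........

Derivation:
Op 1 fold_right: fold axis v@4; visible region now rows[0,16) x cols[4,8) = 16x4
Op 2 fold_down: fold axis h@8; visible region now rows[8,16) x cols[4,8) = 8x4
Op 3 fold_up: fold axis h@12; visible region now rows[8,12) x cols[4,8) = 4x4
Op 4 fold_right: fold axis v@6; visible region now rows[8,12) x cols[6,8) = 4x2
Op 5 cut(3, 0): punch at orig (11,6); cuts so far [(11, 6)]; region rows[8,12) x cols[6,8) = 4x2
Unfold 1 (reflect across v@6): 2 holes -> [(11, 5), (11, 6)]
Unfold 2 (reflect across h@12): 4 holes -> [(11, 5), (11, 6), (12, 5), (12, 6)]
Unfold 3 (reflect across h@8): 8 holes -> [(3, 5), (3, 6), (4, 5), (4, 6), (11, 5), (11, 6), (12, 5), (12, 6)]
Unfold 4 (reflect across v@4): 16 holes -> [(3, 1), (3, 2), (3, 5), (3, 6), (4, 1), (4, 2), (4, 5), (4, 6), (11, 1), (11, 2), (11, 5), (11, 6), (12, 1), (12, 2), (12, 5), (12, 6)]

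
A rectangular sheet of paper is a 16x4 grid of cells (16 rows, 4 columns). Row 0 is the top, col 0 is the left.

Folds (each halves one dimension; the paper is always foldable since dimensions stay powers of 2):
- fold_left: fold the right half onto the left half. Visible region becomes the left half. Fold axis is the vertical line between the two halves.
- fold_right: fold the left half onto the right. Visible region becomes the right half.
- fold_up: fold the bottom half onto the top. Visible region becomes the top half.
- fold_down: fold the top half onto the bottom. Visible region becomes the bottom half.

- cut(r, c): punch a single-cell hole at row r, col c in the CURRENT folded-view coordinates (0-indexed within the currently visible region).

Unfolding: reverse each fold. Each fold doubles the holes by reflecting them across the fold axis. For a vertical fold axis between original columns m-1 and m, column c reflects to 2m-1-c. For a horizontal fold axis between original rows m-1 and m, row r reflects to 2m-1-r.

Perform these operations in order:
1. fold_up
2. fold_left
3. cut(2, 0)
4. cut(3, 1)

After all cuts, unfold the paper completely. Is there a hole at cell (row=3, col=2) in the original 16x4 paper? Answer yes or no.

Answer: yes

Derivation:
Op 1 fold_up: fold axis h@8; visible region now rows[0,8) x cols[0,4) = 8x4
Op 2 fold_left: fold axis v@2; visible region now rows[0,8) x cols[0,2) = 8x2
Op 3 cut(2, 0): punch at orig (2,0); cuts so far [(2, 0)]; region rows[0,8) x cols[0,2) = 8x2
Op 4 cut(3, 1): punch at orig (3,1); cuts so far [(2, 0), (3, 1)]; region rows[0,8) x cols[0,2) = 8x2
Unfold 1 (reflect across v@2): 4 holes -> [(2, 0), (2, 3), (3, 1), (3, 2)]
Unfold 2 (reflect across h@8): 8 holes -> [(2, 0), (2, 3), (3, 1), (3, 2), (12, 1), (12, 2), (13, 0), (13, 3)]
Holes: [(2, 0), (2, 3), (3, 1), (3, 2), (12, 1), (12, 2), (13, 0), (13, 3)]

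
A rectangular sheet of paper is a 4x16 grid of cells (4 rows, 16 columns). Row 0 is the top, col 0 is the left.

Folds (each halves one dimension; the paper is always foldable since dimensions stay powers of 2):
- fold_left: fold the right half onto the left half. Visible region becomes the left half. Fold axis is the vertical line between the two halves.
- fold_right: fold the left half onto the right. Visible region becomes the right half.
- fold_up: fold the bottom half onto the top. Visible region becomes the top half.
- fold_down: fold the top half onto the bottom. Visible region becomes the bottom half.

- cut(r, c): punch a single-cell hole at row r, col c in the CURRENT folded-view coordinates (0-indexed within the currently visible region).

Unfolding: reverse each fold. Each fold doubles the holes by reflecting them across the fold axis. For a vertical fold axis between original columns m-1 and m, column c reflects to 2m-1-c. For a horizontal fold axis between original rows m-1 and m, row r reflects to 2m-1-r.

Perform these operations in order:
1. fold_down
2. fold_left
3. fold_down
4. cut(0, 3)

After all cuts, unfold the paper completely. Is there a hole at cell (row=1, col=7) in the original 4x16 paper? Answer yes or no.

Op 1 fold_down: fold axis h@2; visible region now rows[2,4) x cols[0,16) = 2x16
Op 2 fold_left: fold axis v@8; visible region now rows[2,4) x cols[0,8) = 2x8
Op 3 fold_down: fold axis h@3; visible region now rows[3,4) x cols[0,8) = 1x8
Op 4 cut(0, 3): punch at orig (3,3); cuts so far [(3, 3)]; region rows[3,4) x cols[0,8) = 1x8
Unfold 1 (reflect across h@3): 2 holes -> [(2, 3), (3, 3)]
Unfold 2 (reflect across v@8): 4 holes -> [(2, 3), (2, 12), (3, 3), (3, 12)]
Unfold 3 (reflect across h@2): 8 holes -> [(0, 3), (0, 12), (1, 3), (1, 12), (2, 3), (2, 12), (3, 3), (3, 12)]
Holes: [(0, 3), (0, 12), (1, 3), (1, 12), (2, 3), (2, 12), (3, 3), (3, 12)]

Answer: no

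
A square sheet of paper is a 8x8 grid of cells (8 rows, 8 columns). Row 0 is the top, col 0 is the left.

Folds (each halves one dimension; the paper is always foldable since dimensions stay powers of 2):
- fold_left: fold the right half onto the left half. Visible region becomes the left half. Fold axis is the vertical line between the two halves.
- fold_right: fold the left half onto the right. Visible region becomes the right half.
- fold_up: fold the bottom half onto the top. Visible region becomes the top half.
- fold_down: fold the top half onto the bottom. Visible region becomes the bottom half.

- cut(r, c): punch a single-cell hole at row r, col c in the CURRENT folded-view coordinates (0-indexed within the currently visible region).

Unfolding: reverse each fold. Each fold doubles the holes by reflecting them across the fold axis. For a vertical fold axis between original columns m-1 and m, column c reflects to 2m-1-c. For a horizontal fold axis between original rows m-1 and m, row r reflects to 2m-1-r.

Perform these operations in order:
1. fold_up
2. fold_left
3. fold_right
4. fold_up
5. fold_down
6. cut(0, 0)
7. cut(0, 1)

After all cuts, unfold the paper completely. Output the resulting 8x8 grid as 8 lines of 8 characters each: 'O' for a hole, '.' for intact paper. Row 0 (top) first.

Answer: OOOOOOOO
OOOOOOOO
OOOOOOOO
OOOOOOOO
OOOOOOOO
OOOOOOOO
OOOOOOOO
OOOOOOOO

Derivation:
Op 1 fold_up: fold axis h@4; visible region now rows[0,4) x cols[0,8) = 4x8
Op 2 fold_left: fold axis v@4; visible region now rows[0,4) x cols[0,4) = 4x4
Op 3 fold_right: fold axis v@2; visible region now rows[0,4) x cols[2,4) = 4x2
Op 4 fold_up: fold axis h@2; visible region now rows[0,2) x cols[2,4) = 2x2
Op 5 fold_down: fold axis h@1; visible region now rows[1,2) x cols[2,4) = 1x2
Op 6 cut(0, 0): punch at orig (1,2); cuts so far [(1, 2)]; region rows[1,2) x cols[2,4) = 1x2
Op 7 cut(0, 1): punch at orig (1,3); cuts so far [(1, 2), (1, 3)]; region rows[1,2) x cols[2,4) = 1x2
Unfold 1 (reflect across h@1): 4 holes -> [(0, 2), (0, 3), (1, 2), (1, 3)]
Unfold 2 (reflect across h@2): 8 holes -> [(0, 2), (0, 3), (1, 2), (1, 3), (2, 2), (2, 3), (3, 2), (3, 3)]
Unfold 3 (reflect across v@2): 16 holes -> [(0, 0), (0, 1), (0, 2), (0, 3), (1, 0), (1, 1), (1, 2), (1, 3), (2, 0), (2, 1), (2, 2), (2, 3), (3, 0), (3, 1), (3, 2), (3, 3)]
Unfold 4 (reflect across v@4): 32 holes -> [(0, 0), (0, 1), (0, 2), (0, 3), (0, 4), (0, 5), (0, 6), (0, 7), (1, 0), (1, 1), (1, 2), (1, 3), (1, 4), (1, 5), (1, 6), (1, 7), (2, 0), (2, 1), (2, 2), (2, 3), (2, 4), (2, 5), (2, 6), (2, 7), (3, 0), (3, 1), (3, 2), (3, 3), (3, 4), (3, 5), (3, 6), (3, 7)]
Unfold 5 (reflect across h@4): 64 holes -> [(0, 0), (0, 1), (0, 2), (0, 3), (0, 4), (0, 5), (0, 6), (0, 7), (1, 0), (1, 1), (1, 2), (1, 3), (1, 4), (1, 5), (1, 6), (1, 7), (2, 0), (2, 1), (2, 2), (2, 3), (2, 4), (2, 5), (2, 6), (2, 7), (3, 0), (3, 1), (3, 2), (3, 3), (3, 4), (3, 5), (3, 6), (3, 7), (4, 0), (4, 1), (4, 2), (4, 3), (4, 4), (4, 5), (4, 6), (4, 7), (5, 0), (5, 1), (5, 2), (5, 3), (5, 4), (5, 5), (5, 6), (5, 7), (6, 0), (6, 1), (6, 2), (6, 3), (6, 4), (6, 5), (6, 6), (6, 7), (7, 0), (7, 1), (7, 2), (7, 3), (7, 4), (7, 5), (7, 6), (7, 7)]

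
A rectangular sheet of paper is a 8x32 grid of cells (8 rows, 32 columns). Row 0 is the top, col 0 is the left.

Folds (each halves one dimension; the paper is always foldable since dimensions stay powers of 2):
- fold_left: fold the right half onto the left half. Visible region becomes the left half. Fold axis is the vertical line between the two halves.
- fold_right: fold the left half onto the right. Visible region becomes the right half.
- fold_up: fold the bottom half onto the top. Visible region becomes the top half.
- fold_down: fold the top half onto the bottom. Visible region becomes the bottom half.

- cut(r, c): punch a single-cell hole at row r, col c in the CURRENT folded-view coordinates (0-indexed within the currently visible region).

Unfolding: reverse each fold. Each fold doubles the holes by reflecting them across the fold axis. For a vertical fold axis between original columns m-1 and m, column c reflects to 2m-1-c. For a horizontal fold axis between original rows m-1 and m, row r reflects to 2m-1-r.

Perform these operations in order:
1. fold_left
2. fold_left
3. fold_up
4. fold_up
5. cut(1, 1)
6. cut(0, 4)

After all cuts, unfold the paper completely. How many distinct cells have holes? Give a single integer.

Answer: 32

Derivation:
Op 1 fold_left: fold axis v@16; visible region now rows[0,8) x cols[0,16) = 8x16
Op 2 fold_left: fold axis v@8; visible region now rows[0,8) x cols[0,8) = 8x8
Op 3 fold_up: fold axis h@4; visible region now rows[0,4) x cols[0,8) = 4x8
Op 4 fold_up: fold axis h@2; visible region now rows[0,2) x cols[0,8) = 2x8
Op 5 cut(1, 1): punch at orig (1,1); cuts so far [(1, 1)]; region rows[0,2) x cols[0,8) = 2x8
Op 6 cut(0, 4): punch at orig (0,4); cuts so far [(0, 4), (1, 1)]; region rows[0,2) x cols[0,8) = 2x8
Unfold 1 (reflect across h@2): 4 holes -> [(0, 4), (1, 1), (2, 1), (3, 4)]
Unfold 2 (reflect across h@4): 8 holes -> [(0, 4), (1, 1), (2, 1), (3, 4), (4, 4), (5, 1), (6, 1), (7, 4)]
Unfold 3 (reflect across v@8): 16 holes -> [(0, 4), (0, 11), (1, 1), (1, 14), (2, 1), (2, 14), (3, 4), (3, 11), (4, 4), (4, 11), (5, 1), (5, 14), (6, 1), (6, 14), (7, 4), (7, 11)]
Unfold 4 (reflect across v@16): 32 holes -> [(0, 4), (0, 11), (0, 20), (0, 27), (1, 1), (1, 14), (1, 17), (1, 30), (2, 1), (2, 14), (2, 17), (2, 30), (3, 4), (3, 11), (3, 20), (3, 27), (4, 4), (4, 11), (4, 20), (4, 27), (5, 1), (5, 14), (5, 17), (5, 30), (6, 1), (6, 14), (6, 17), (6, 30), (7, 4), (7, 11), (7, 20), (7, 27)]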